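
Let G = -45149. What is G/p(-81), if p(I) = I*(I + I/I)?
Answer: -45149/6480 ≈ -6.9674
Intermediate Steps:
p(I) = I*(1 + I) (p(I) = I*(I + 1) = I*(1 + I))
G/p(-81) = -45149*(-1/(81*(1 - 81))) = -45149/((-81*(-80))) = -45149/6480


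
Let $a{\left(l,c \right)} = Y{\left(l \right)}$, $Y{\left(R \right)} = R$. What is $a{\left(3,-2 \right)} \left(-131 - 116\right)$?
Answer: $-741$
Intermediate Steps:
$a{\left(l,c \right)} = l$
$a{\left(3,-2 \right)} \left(-131 - 116\right) = 3 \left(-131 - 116\right) = 3 \left(-247\right) = -741$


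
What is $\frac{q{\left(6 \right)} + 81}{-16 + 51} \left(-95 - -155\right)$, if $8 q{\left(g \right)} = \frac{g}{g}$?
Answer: $\frac{1947}{14} \approx 139.07$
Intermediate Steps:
$q{\left(g \right)} = \frac{1}{8}$ ($q{\left(g \right)} = \frac{g \frac{1}{g}}{8} = \frac{1}{8} \cdot 1 = \frac{1}{8}$)
$\frac{q{\left(6 \right)} + 81}{-16 + 51} \left(-95 - -155\right) = \frac{\frac{1}{8} + 81}{-16 + 51} \left(-95 - -155\right) = \frac{649}{8 \cdot 35} \left(-95 + 155\right) = \frac{649}{8} \cdot \frac{1}{35} \cdot 60 = \frac{649}{280} \cdot 60 = \frac{1947}{14}$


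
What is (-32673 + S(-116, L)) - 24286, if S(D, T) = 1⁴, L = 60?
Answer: -56958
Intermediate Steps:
S(D, T) = 1
(-32673 + S(-116, L)) - 24286 = (-32673 + 1) - 24286 = -32672 - 24286 = -56958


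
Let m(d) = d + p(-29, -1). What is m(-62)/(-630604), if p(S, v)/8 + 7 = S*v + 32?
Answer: -185/315302 ≈ -0.00058674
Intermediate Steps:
p(S, v) = 200 + 8*S*v (p(S, v) = -56 + 8*(S*v + 32) = -56 + 8*(32 + S*v) = -56 + (256 + 8*S*v) = 200 + 8*S*v)
m(d) = 432 + d (m(d) = d + (200 + 8*(-29)*(-1)) = d + (200 + 232) = d + 432 = 432 + d)
m(-62)/(-630604) = (432 - 62)/(-630604) = 370*(-1/630604) = -185/315302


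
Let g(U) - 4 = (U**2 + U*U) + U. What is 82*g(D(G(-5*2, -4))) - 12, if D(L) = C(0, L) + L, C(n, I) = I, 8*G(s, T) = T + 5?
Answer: 1387/4 ≈ 346.75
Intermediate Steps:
G(s, T) = 5/8 + T/8 (G(s, T) = (T + 5)/8 = (5 + T)/8 = 5/8 + T/8)
D(L) = 2*L (D(L) = L + L = 2*L)
g(U) = 4 + U + 2*U**2 (g(U) = 4 + ((U**2 + U*U) + U) = 4 + ((U**2 + U**2) + U) = 4 + (2*U**2 + U) = 4 + (U + 2*U**2) = 4 + U + 2*U**2)
82*g(D(G(-5*2, -4))) - 12 = 82*(4 + 2*(5/8 + (1/8)*(-4)) + 2*(2*(5/8 + (1/8)*(-4)))**2) - 12 = 82*(4 + 2*(5/8 - 1/2) + 2*(2*(5/8 - 1/2))**2) - 12 = 82*(4 + 2*(1/8) + 2*(2*(1/8))**2) - 12 = 82*(4 + 1/4 + 2*(1/4)**2) - 12 = 82*(4 + 1/4 + 2*(1/16)) - 12 = 82*(4 + 1/4 + 1/8) - 12 = 82*(35/8) - 12 = 1435/4 - 12 = 1387/4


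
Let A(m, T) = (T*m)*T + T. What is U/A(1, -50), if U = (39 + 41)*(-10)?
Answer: -16/49 ≈ -0.32653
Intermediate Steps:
A(m, T) = T + m*T² (A(m, T) = m*T² + T = T + m*T²)
U = -800 (U = 80*(-10) = -800)
U/A(1, -50) = -800*(-1/(50*(1 - 50*1))) = -800*(-1/(50*(1 - 50))) = -800/((-50*(-49))) = -800/2450 = -800*1/2450 = -16/49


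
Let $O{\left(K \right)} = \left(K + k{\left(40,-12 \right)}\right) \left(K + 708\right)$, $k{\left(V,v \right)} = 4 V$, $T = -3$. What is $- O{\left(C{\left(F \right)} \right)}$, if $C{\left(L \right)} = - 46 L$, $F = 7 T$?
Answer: $-1884924$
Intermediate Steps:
$F = -21$ ($F = 7 \left(-3\right) = -21$)
$O{\left(K \right)} = \left(160 + K\right) \left(708 + K\right)$ ($O{\left(K \right)} = \left(K + 4 \cdot 40\right) \left(K + 708\right) = \left(K + 160\right) \left(708 + K\right) = \left(160 + K\right) \left(708 + K\right)$)
$- O{\left(C{\left(F \right)} \right)} = - (113280 + \left(\left(-46\right) \left(-21\right)\right)^{2} + 868 \left(\left(-46\right) \left(-21\right)\right)) = - (113280 + 966^{2} + 868 \cdot 966) = - (113280 + 933156 + 838488) = \left(-1\right) 1884924 = -1884924$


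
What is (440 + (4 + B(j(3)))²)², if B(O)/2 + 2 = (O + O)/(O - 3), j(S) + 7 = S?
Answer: 475937856/2401 ≈ 1.9822e+5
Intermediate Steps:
j(S) = -7 + S
B(O) = -4 + 4*O/(-3 + O) (B(O) = -4 + 2*((O + O)/(O - 3)) = -4 + 2*((2*O)/(-3 + O)) = -4 + 2*(2*O/(-3 + O)) = -4 + 4*O/(-3 + O))
(440 + (4 + B(j(3)))²)² = (440 + (4 + 12/(-3 + (-7 + 3)))²)² = (440 + (4 + 12/(-3 - 4))²)² = (440 + (4 + 12/(-7))²)² = (440 + (4 + 12*(-⅐))²)² = (440 + (4 - 12/7)²)² = (440 + (16/7)²)² = (440 + 256/49)² = (21816/49)² = 475937856/2401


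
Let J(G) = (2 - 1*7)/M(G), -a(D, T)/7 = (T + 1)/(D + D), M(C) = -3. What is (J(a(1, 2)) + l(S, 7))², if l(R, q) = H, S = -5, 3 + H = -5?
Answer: 361/9 ≈ 40.111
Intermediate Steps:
H = -8 (H = -3 - 5 = -8)
l(R, q) = -8
a(D, T) = -7*(1 + T)/(2*D) (a(D, T) = -7*(T + 1)/(D + D) = -7*(1 + T)/(2*D))
J(G) = 5/3 (J(G) = (2 - 1*7)/(-3) = (2 - 7)*(-⅓) = -5*(-⅓) = 5/3)
(J(a(1, 2)) + l(S, 7))² = (5/3 - 8)² = (-19/3)² = 361/9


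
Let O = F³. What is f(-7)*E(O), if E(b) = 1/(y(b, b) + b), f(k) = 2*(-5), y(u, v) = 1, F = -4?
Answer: 10/63 ≈ 0.15873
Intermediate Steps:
f(k) = -10
O = -64 (O = (-4)³ = -64)
E(b) = 1/(1 + b)
f(-7)*E(O) = -10/(1 - 64) = -10/(-63) = -10*(-1/63) = 10/63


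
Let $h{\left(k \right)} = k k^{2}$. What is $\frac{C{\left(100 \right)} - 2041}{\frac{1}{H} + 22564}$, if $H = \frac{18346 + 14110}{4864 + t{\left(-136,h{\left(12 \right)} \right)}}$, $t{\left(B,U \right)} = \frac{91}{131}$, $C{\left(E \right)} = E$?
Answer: $- \frac{8252619576}{95936808379} \approx -0.086021$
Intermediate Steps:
$h{\left(k \right)} = k^{3}$
$t{\left(B,U \right)} = \frac{91}{131}$ ($t{\left(B,U \right)} = 91 \cdot \frac{1}{131} = \frac{91}{131}$)
$H = \frac{4251736}{637275}$ ($H = \frac{18346 + 14110}{4864 + \frac{91}{131}} = \frac{32456}{\frac{637275}{131}} = 32456 \cdot \frac{131}{637275} = \frac{4251736}{637275} \approx 6.6717$)
$\frac{C{\left(100 \right)} - 2041}{\frac{1}{H} + 22564} = \frac{100 - 2041}{\frac{1}{\frac{4251736}{637275}} + 22564} = - \frac{1941}{\frac{637275}{4251736} + 22564} = - \frac{1941}{\frac{95936808379}{4251736}} = \left(-1941\right) \frac{4251736}{95936808379} = - \frac{8252619576}{95936808379}$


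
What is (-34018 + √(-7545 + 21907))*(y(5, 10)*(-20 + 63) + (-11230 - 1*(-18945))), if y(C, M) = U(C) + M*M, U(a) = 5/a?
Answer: -410189044 + 12058*√14362 ≈ -4.0874e+8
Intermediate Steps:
y(C, M) = M² + 5/C (y(C, M) = 5/C + M*M = 5/C + M² = M² + 5/C)
(-34018 + √(-7545 + 21907))*(y(5, 10)*(-20 + 63) + (-11230 - 1*(-18945))) = (-34018 + √(-7545 + 21907))*((10² + 5/5)*(-20 + 63) + (-11230 - 1*(-18945))) = (-34018 + √14362)*((100 + 5*(⅕))*43 + (-11230 + 18945)) = (-34018 + √14362)*((100 + 1)*43 + 7715) = (-34018 + √14362)*(101*43 + 7715) = (-34018 + √14362)*(4343 + 7715) = (-34018 + √14362)*12058 = -410189044 + 12058*√14362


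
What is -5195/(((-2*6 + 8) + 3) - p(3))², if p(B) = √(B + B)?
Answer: -5195/(1 + √6)² ≈ -436.59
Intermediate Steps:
p(B) = √2*√B (p(B) = √(2*B) = √2*√B)
-5195/(((-2*6 + 8) + 3) - p(3))² = -5195/(((-2*6 + 8) + 3) - √2*√3)² = -5195/(((-12 + 8) + 3) - √6)² = -5195/((-4 + 3) - √6)² = -5195/(-1 - √6)²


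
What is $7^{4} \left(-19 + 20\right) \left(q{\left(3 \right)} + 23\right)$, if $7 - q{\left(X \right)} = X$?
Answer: $64827$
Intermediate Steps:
$q{\left(X \right)} = 7 - X$
$7^{4} \left(-19 + 20\right) \left(q{\left(3 \right)} + 23\right) = 7^{4} \left(-19 + 20\right) \left(\left(7 - 3\right) + 23\right) = 2401 \cdot 1 \left(\left(7 - 3\right) + 23\right) = 2401 \cdot 1 \left(4 + 23\right) = 2401 \cdot 1 \cdot 27 = 2401 \cdot 27 = 64827$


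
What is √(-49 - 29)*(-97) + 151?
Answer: 151 - 97*I*√78 ≈ 151.0 - 856.68*I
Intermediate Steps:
√(-49 - 29)*(-97) + 151 = √(-78)*(-97) + 151 = (I*√78)*(-97) + 151 = -97*I*√78 + 151 = 151 - 97*I*√78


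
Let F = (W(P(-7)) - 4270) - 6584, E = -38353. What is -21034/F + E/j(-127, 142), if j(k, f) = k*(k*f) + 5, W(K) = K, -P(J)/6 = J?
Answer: 379047471/196531526 ≈ 1.9287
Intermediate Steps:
P(J) = -6*J
F = -10812 (F = (-6*(-7) - 4270) - 6584 = (42 - 4270) - 6584 = -4228 - 6584 = -10812)
j(k, f) = 5 + f*k² (j(k, f) = k*(f*k) + 5 = f*k² + 5 = 5 + f*k²)
-21034/F + E/j(-127, 142) = -21034/(-10812) - 38353/(5 + 142*(-127)²) = -21034*(-1/10812) - 38353/(5 + 142*16129) = 10517/5406 - 38353/(5 + 2290318) = 10517/5406 - 38353/2290323 = 10517/5406 - 38353*1/2290323 = 10517/5406 - 5479/327189 = 379047471/196531526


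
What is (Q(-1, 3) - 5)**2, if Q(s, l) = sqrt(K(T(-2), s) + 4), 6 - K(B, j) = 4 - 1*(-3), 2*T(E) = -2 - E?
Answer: (5 - sqrt(3))**2 ≈ 10.679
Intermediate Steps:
T(E) = -1 - E/2 (T(E) = (-2 - E)/2 = -1 - E/2)
K(B, j) = -1 (K(B, j) = 6 - (4 - 1*(-3)) = 6 - (4 + 3) = 6 - 1*7 = 6 - 7 = -1)
Q(s, l) = sqrt(3) (Q(s, l) = sqrt(-1 + 4) = sqrt(3))
(Q(-1, 3) - 5)**2 = (sqrt(3) - 5)**2 = (-5 + sqrt(3))**2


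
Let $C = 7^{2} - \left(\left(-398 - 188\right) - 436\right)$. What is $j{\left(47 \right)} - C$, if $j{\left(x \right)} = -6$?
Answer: $-1077$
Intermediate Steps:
$C = 1071$ ($C = 49 - \left(-586 - 436\right) = 49 - -1022 = 49 + 1022 = 1071$)
$j{\left(47 \right)} - C = -6 - 1071 = -1077$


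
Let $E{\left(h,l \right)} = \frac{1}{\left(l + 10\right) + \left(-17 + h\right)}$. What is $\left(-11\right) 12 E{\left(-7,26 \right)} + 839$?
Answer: $828$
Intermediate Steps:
$E{\left(h,l \right)} = \frac{1}{-7 + h + l}$ ($E{\left(h,l \right)} = \frac{1}{\left(10 + l\right) + \left(-17 + h\right)} = \frac{1}{-7 + h + l}$)
$\left(-11\right) 12 E{\left(-7,26 \right)} + 839 = \frac{\left(-11\right) 12}{-7 - 7 + 26} + 839 = - \frac{132}{12} + 839 = \left(-132\right) \frac{1}{12} + 839 = -11 + 839 = 828$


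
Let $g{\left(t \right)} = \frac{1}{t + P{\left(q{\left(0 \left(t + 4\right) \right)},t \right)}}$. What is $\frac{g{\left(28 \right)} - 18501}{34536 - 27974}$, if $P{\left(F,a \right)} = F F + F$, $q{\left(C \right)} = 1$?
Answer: $- \frac{555029}{196860} \approx -2.8194$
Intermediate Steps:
$P{\left(F,a \right)} = F + F^{2}$ ($P{\left(F,a \right)} = F^{2} + F = F + F^{2}$)
$g{\left(t \right)} = \frac{1}{2 + t}$ ($g{\left(t \right)} = \frac{1}{t + 1 \left(1 + 1\right)} = \frac{1}{t + 1 \cdot 2} = \frac{1}{t + 2} = \frac{1}{2 + t}$)
$\frac{g{\left(28 \right)} - 18501}{34536 - 27974} = \frac{\frac{1}{2 + 28} - 18501}{34536 - 27974} = \frac{\frac{1}{30} - 18501}{6562} = \left(\frac{1}{30} - 18501\right) \frac{1}{6562} = \left(- \frac{555029}{30}\right) \frac{1}{6562} = - \frac{555029}{196860}$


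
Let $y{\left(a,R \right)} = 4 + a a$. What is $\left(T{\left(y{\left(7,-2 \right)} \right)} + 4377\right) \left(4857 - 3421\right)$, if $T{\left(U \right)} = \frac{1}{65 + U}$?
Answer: $\frac{370837666}{59} \approx 6.2854 \cdot 10^{6}$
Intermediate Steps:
$y{\left(a,R \right)} = 4 + a^{2}$
$\left(T{\left(y{\left(7,-2 \right)} \right)} + 4377\right) \left(4857 - 3421\right) = \left(\frac{1}{65 + \left(4 + 7^{2}\right)} + 4377\right) \left(4857 - 3421\right) = \left(\frac{1}{65 + \left(4 + 49\right)} + 4377\right) 1436 = \left(\frac{1}{65 + 53} + 4377\right) 1436 = \left(\frac{1}{118} + 4377\right) 1436 = \frac{516487}{118} \cdot 1436 = \frac{370837666}{59}$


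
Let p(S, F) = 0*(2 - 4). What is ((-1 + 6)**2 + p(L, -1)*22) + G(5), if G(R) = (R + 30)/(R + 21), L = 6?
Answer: 685/26 ≈ 26.346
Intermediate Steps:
p(S, F) = 0 (p(S, F) = 0*(-2) = 0)
G(R) = (30 + R)/(21 + R)
((-1 + 6)**2 + p(L, -1)*22) + G(5) = ((-1 + 6)**2 + 0*22) + (30 + 5)/(21 + 5) = (5**2 + 0) + 35/26 = (25 + 0) + (1/26)*35 = 25 + 35/26 = 685/26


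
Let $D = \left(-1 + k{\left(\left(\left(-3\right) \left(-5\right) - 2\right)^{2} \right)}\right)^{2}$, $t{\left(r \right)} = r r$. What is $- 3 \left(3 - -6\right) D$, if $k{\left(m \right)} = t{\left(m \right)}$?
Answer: $-22023187200$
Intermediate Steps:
$t{\left(r \right)} = r^{2}$
$k{\left(m \right)} = m^{2}$
$D = 815673600$ ($D = \left(-1 + \left(\left(\left(-3\right) \left(-5\right) - 2\right)^{2}\right)^{2}\right)^{2} = \left(-1 + \left(\left(15 - 2\right)^{2}\right)^{2}\right)^{2} = \left(-1 + \left(13^{2}\right)^{2}\right)^{2} = \left(-1 + 169^{2}\right)^{2} = \left(-1 + 28561\right)^{2} = 28560^{2} = 815673600$)
$- 3 \left(3 - -6\right) D = - 3 \left(3 - -6\right) 815673600 = - 3 \left(3 + 6\right) 815673600 = \left(-3\right) 9 \cdot 815673600 = \left(-27\right) 815673600 = -22023187200$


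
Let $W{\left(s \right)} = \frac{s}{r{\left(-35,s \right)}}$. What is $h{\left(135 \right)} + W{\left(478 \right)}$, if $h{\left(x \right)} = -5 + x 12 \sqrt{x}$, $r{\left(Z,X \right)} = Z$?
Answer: $- \frac{653}{35} + 4860 \sqrt{15} \approx 18804.0$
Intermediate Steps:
$h{\left(x \right)} = -5 + 12 x^{\frac{3}{2}}$
$W{\left(s \right)} = - \frac{s}{35}$ ($W{\left(s \right)} = \frac{s}{-35} = s \left(- \frac{1}{35}\right) = - \frac{s}{35}$)
$h{\left(135 \right)} + W{\left(478 \right)} = \left(-5 + 12 \cdot 135^{\frac{3}{2}}\right) - \frac{478}{35} = \left(-5 + 12 \cdot 405 \sqrt{15}\right) - \frac{478}{35} = \left(-5 + 4860 \sqrt{15}\right) - \frac{478}{35} = - \frac{653}{35} + 4860 \sqrt{15}$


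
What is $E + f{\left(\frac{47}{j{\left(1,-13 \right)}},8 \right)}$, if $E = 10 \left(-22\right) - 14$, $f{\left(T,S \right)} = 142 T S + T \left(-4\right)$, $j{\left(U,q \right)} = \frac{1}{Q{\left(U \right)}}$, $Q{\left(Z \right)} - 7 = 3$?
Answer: $531806$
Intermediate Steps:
$Q{\left(Z \right)} = 10$ ($Q{\left(Z \right)} = 7 + 3 = 10$)
$j{\left(U,q \right)} = \frac{1}{10}$
$f{\left(T,S \right)} = - 4 T + 142 S T$ ($f{\left(T,S \right)} = 142 S T - 4 T = - 4 T + 142 S T$)
$E = -234$ ($E = -220 - 14 = -234$)
$E + f{\left(\frac{47}{j{\left(1,-13 \right)}},8 \right)} = -234 + 2 \cdot 47 \frac{1}{\frac{1}{10}} \left(-2 + 71 \cdot 8\right) = -234 + 2 \cdot 47 \cdot 10 \left(-2 + 568\right) = -234 + 2 \cdot 470 \cdot 566 = -234 + 532040 = 531806$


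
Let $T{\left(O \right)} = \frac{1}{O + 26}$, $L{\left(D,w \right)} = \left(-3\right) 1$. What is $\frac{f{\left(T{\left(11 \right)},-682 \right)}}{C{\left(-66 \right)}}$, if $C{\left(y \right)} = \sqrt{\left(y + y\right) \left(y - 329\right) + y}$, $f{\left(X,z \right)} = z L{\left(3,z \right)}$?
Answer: $\frac{31 \sqrt{5786}}{263} \approx 8.9659$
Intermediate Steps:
$L{\left(D,w \right)} = -3$
$T{\left(O \right)} = \frac{1}{26 + O}$
$f{\left(X,z \right)} = - 3 z$ ($f{\left(X,z \right)} = z \left(-3\right) = - 3 z$)
$C{\left(y \right)} = \sqrt{y + 2 y \left(-329 + y\right)}$ ($C{\left(y \right)} = \sqrt{2 y \left(-329 + y\right) + y} = \sqrt{y + 2 y \left(-329 + y\right)}$)
$\frac{f{\left(T{\left(11 \right)},-682 \right)}}{C{\left(-66 \right)}} = \frac{\left(-3\right) \left(-682\right)}{\sqrt{- 66 \left(-657 + 2 \left(-66\right)\right)}} = \frac{2046}{\sqrt{- 66 \left(-657 - 132\right)}} = \frac{2046}{\sqrt{\left(-66\right) \left(-789\right)}} = \frac{2046}{\sqrt{52074}} = \frac{2046}{3 \sqrt{5786}} = 2046 \frac{\sqrt{5786}}{17358} = \frac{31 \sqrt{5786}}{263}$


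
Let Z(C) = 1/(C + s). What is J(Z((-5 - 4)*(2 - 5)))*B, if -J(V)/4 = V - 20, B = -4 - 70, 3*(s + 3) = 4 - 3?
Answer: -431272/73 ≈ -5907.8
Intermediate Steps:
s = -8/3 (s = -3 + (4 - 3)/3 = -3 + (⅓)*1 = -3 + ⅓ = -8/3 ≈ -2.6667)
Z(C) = 1/(-8/3 + C) (Z(C) = 1/(C - 8/3) = 1/(-8/3 + C))
B = -74
J(V) = 80 - 4*V (J(V) = -4*(V - 20) = -4*(-20 + V) = 80 - 4*V)
J(Z((-5 - 4)*(2 - 5)))*B = (80 - 12/(-8 + 3*((-5 - 4)*(2 - 5))))*(-74) = (80 - 12/(-8 + 3*(-9*(-3))))*(-74) = (80 - 12/(-8 + 3*27))*(-74) = (80 - 12/(-8 + 81))*(-74) = (80 - 12/73)*(-74) = (5828/73)*(-74) = -431272/73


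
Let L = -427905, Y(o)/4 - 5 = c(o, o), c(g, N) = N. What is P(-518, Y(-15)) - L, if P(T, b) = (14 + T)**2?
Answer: 681921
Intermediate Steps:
Y(o) = 20 + 4*o
P(-518, Y(-15)) - L = (14 - 518)**2 - 1*(-427905) = (-504)**2 + 427905 = 254016 + 427905 = 681921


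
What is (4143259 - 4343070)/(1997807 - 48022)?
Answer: -199811/1949785 ≈ -0.10248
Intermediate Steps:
(4143259 - 4343070)/(1997807 - 48022) = -199811/1949785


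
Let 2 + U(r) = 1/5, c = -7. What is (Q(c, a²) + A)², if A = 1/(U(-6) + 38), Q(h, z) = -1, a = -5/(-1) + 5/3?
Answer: 30976/32761 ≈ 0.94551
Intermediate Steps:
U(r) = -9/5 (U(r) = -2 + 1/5 = -2 + ⅕ = -9/5)
a = 20/3 (a = -5*(-1) + 5*(⅓) = 5 + 5/3 = 20/3 ≈ 6.6667)
A = 5/181 (A = 1/(-9/5 + 38) = 1/(181/5) = 5/181 ≈ 0.027624)
(Q(c, a²) + A)² = (-1 + 5/181)² = (-176/181)² = 30976/32761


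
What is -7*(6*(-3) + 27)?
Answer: -63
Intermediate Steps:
-7*(6*(-3) + 27) = -7*(-18 + 27) = -7*9 = -63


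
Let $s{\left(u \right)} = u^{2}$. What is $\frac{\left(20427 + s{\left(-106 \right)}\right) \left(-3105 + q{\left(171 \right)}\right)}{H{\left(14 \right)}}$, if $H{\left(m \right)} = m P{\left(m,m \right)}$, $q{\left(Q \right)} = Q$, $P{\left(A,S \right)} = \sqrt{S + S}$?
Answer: $- \frac{46449621 \sqrt{7}}{98} \approx -1.254 \cdot 10^{6}$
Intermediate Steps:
$P{\left(A,S \right)} = \sqrt{2} \sqrt{S}$ ($P{\left(A,S \right)} = \sqrt{2 S} = \sqrt{2} \sqrt{S}$)
$H{\left(m \right)} = \sqrt{2} m^{\frac{3}{2}}$ ($H{\left(m \right)} = m \sqrt{2} \sqrt{m} = \sqrt{2} m^{\frac{3}{2}}$)
$\frac{\left(20427 + s{\left(-106 \right)}\right) \left(-3105 + q{\left(171 \right)}\right)}{H{\left(14 \right)}} = \frac{\left(20427 + \left(-106\right)^{2}\right) \left(-3105 + 171\right)}{\sqrt{2} \cdot 14^{\frac{3}{2}}} = \frac{\left(20427 + 11236\right) \left(-2934\right)}{\sqrt{2} \cdot 14 \sqrt{14}} = \frac{31663 \left(-2934\right)}{28 \sqrt{7}} = - 92899242 \frac{\sqrt{7}}{196} = - \frac{46449621 \sqrt{7}}{98}$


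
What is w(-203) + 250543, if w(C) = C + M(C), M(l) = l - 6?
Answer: 250131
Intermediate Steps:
M(l) = -6 + l
w(C) = -6 + 2*C (w(C) = C + (-6 + C) = -6 + 2*C)
w(-203) + 250543 = (-6 + 2*(-203)) + 250543 = (-6 - 406) + 250543 = -412 + 250543 = 250131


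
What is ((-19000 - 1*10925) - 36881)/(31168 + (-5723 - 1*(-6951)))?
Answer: -33403/16198 ≈ -2.0622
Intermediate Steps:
((-19000 - 1*10925) - 36881)/(31168 + (-5723 - 1*(-6951))) = ((-19000 - 10925) - 36881)/(31168 + (-5723 + 6951)) = (-29925 - 36881)/(31168 + 1228) = -66806/32396 = -66806*1/32396 = -33403/16198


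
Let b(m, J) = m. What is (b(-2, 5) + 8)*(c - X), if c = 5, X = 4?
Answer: 6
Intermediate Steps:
(b(-2, 5) + 8)*(c - X) = (-2 + 8)*(5 - 1*4) = 6*(5 - 4) = 6*1 = 6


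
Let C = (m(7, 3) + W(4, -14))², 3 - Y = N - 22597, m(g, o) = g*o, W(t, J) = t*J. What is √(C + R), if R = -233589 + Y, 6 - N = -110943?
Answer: I*√320713 ≈ 566.32*I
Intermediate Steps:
N = 110949 (N = 6 - 1*(-110943) = 6 + 110943 = 110949)
W(t, J) = J*t
Y = -88349 (Y = 3 - (110949 - 22597) = 3 - 1*88352 = 3 - 88352 = -88349)
C = 1225 (C = (7*3 - 14*4)² = (21 - 56)² = (-35)² = 1225)
R = -321938 (R = -233589 - 88349 = -321938)
√(C + R) = √(1225 - 321938) = √(-320713) = I*√320713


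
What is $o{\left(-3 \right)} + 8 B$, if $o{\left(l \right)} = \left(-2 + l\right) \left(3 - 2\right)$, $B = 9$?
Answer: $67$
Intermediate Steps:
$o{\left(l \right)} = -2 + l$ ($o{\left(l \right)} = \left(-2 + l\right) 1 = -2 + l$)
$o{\left(-3 \right)} + 8 B = \left(-2 - 3\right) + 8 \cdot 9 = -5 + 72 = 67$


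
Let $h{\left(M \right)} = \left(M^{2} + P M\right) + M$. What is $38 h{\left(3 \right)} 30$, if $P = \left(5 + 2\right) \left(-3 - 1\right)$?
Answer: $-82080$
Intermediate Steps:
$P = -28$ ($P = 7 \left(-4\right) = -28$)
$h{\left(M \right)} = M^{2} - 27 M$ ($h{\left(M \right)} = \left(M^{2} - 28 M\right) + M = M^{2} - 27 M$)
$38 h{\left(3 \right)} 30 = 38 \cdot 3 \left(-27 + 3\right) 30 = 38 \cdot 3 \left(-24\right) 30 = 38 \left(-72\right) 30 = \left(-2736\right) 30 = -82080$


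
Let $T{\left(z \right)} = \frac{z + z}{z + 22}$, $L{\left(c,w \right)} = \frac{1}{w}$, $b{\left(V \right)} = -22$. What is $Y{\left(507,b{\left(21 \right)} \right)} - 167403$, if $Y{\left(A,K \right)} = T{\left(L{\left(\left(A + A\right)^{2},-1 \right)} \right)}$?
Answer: $- \frac{3515465}{21} \approx -1.674 \cdot 10^{5}$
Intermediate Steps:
$T{\left(z \right)} = \frac{2 z}{22 + z}$
$Y{\left(A,K \right)} = - \frac{2}{21}$ ($Y{\left(A,K \right)} = \frac{2}{\left(-1\right) \left(22 + \frac{1}{-1}\right)} = 2 \left(-1\right) \frac{1}{22 - 1} = 2 \left(-1\right) \frac{1}{21} = - \frac{2}{21}$)
$Y{\left(507,b{\left(21 \right)} \right)} - 167403 = - \frac{2}{21} - 167403 = - \frac{3515465}{21}$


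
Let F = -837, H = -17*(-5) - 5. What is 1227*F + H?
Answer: -1026919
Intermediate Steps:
H = 80 (H = 85 - 5 = 80)
1227*F + H = 1227*(-837) + 80 = -1026999 + 80 = -1026919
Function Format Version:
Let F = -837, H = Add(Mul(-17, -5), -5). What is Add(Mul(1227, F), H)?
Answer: -1026919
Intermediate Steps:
H = 80 (H = Add(85, -5) = 80)
Add(Mul(1227, F), H) = Add(Mul(1227, -837), 80) = Add(-1026999, 80) = -1026919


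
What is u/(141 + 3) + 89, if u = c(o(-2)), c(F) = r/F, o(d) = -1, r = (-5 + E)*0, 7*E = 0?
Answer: 89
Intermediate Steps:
E = 0 (E = (⅐)*0 = 0)
r = 0 (r = (-5 + 0)*0 = -5*0 = 0)
c(F) = 0 (c(F) = 0/F = 0)
u = 0
u/(141 + 3) + 89 = 0/(141 + 3) + 89 = 0/144 + 89 = 0*(1/144) + 89 = 0 + 89 = 89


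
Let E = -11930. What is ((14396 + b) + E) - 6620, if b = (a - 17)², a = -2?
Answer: -3793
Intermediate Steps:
b = 361 (b = (-2 - 17)² = (-19)² = 361)
((14396 + b) + E) - 6620 = ((14396 + 361) - 11930) - 6620 = (14757 - 11930) - 6620 = 2827 - 6620 = -3793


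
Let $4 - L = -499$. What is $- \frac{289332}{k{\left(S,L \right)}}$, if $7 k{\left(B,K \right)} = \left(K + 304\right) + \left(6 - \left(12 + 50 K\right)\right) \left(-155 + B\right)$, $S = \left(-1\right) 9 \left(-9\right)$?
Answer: $- \frac{2025324}{1862351} \approx -1.0875$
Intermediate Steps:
$S = 81$ ($S = \left(-9\right) \left(-9\right) = 81$)
$L = 503$ ($L = 4 - -499 = 4 + 499 = 503$)
$k{\left(B,K \right)} = \frac{304}{7} + \frac{K}{7} + \frac{\left(-155 + B\right) \left(-6 - 50 K\right)}{7}$ ($k{\left(B,K \right)} = \frac{\left(K + 304\right) + \left(6 - \left(12 + 50 K\right)\right) \left(-155 + B\right)}{7} = \frac{\left(304 + K\right) + \left(6 - \left(12 + 50 K\right)\right) \left(-155 + B\right)}{7} = \frac{\left(304 + K\right) + \left(-6 - 50 K\right) \left(-155 + B\right)}{7} = \frac{\left(304 + K\right) + \left(-155 + B\right) \left(-6 - 50 K\right)}{7} = \frac{304 + K + \left(-155 + B\right) \left(-6 - 50 K\right)}{7} = \frac{304}{7} + \frac{K}{7} + \frac{\left(-155 + B\right) \left(-6 - 50 K\right)}{7}$)
$- \frac{289332}{k{\left(S,L \right)}} = - \frac{289332}{\frac{1234}{7} - \frac{486}{7} + \frac{7751}{7} \cdot 503 - \frac{4050}{7} \cdot 503} = - \frac{289332}{\frac{1234}{7} - \frac{486}{7} + \frac{3898753}{7} - \frac{2037150}{7}} = - \frac{289332}{\frac{1862351}{7}} = \left(-289332\right) \frac{7}{1862351} = - \frac{2025324}{1862351}$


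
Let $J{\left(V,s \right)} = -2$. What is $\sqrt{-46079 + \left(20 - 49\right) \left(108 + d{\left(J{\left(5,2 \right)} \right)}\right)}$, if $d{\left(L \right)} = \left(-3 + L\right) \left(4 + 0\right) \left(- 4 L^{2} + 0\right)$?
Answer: $3 i \sqrt{6499} \approx 241.85 i$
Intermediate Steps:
$d{\left(L \right)} = - 4 L^{2} \left(-12 + 4 L\right)$ ($d{\left(L \right)} = \left(-3 + L\right) 4 \left(- 4 L^{2}\right) = \left(-12 + 4 L\right) \left(- 4 L^{2}\right) = - 4 L^{2} \left(-12 + 4 L\right)$)
$\sqrt{-46079 + \left(20 - 49\right) \left(108 + d{\left(J{\left(5,2 \right)} \right)}\right)} = \sqrt{-46079 + \left(20 - 49\right) \left(108 + 16 \left(-2\right)^{2} \left(3 - -2\right)\right)} = \sqrt{-46079 - 29 \left(108 + 16 \cdot 4 \left(3 + 2\right)\right)} = \sqrt{-46079 - 29 \left(108 + 16 \cdot 4 \cdot 5\right)} = \sqrt{-46079 - 29 \left(108 + 320\right)} = \sqrt{-46079 - 12412} = \sqrt{-58491} = 3 i \sqrt{6499}$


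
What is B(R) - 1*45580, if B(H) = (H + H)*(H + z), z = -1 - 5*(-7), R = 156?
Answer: 13700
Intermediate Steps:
z = 34 (z = -1 + 35 = 34)
B(H) = 2*H*(34 + H) (B(H) = (H + H)*(H + 34) = (2*H)*(34 + H) = 2*H*(34 + H))
B(R) - 1*45580 = 2*156*(34 + 156) - 1*45580 = 2*156*190 - 45580 = 59280 - 45580 = 13700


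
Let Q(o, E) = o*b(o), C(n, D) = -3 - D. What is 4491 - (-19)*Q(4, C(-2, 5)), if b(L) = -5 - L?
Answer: 3807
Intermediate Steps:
Q(o, E) = o*(-5 - o)
4491 - (-19)*Q(4, C(-2, 5)) = 4491 - (-19)*(-1*4*(5 + 4)) = 4491 - (-19)*(-1*4*9) = 4491 - (-19)*(-36) = 4491 - 1*684 = 4491 - 684 = 3807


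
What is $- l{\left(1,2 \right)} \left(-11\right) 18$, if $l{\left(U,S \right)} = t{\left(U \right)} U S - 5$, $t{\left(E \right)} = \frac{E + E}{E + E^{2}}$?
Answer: $-594$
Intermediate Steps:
$t{\left(E \right)} = \frac{2 E}{E + E^{2}}$
$l{\left(U,S \right)} = -5 + \frac{2 S U}{1 + U}$ ($l{\left(U,S \right)} = \frac{2}{1 + U} U S - 5 = \frac{2 U}{1 + U} S - 5 = \frac{2 S U}{1 + U} - 5 = -5 + \frac{2 S U}{1 + U}$)
$- l{\left(1,2 \right)} \left(-11\right) 18 = - \frac{-5 - 5 + 2 \cdot 2 \cdot 1}{1 + 1} \left(-11\right) 18 = - \frac{-5 - 5 + 4}{2} \left(-11\right) 18 = - \frac{1}{2} \left(-6\right) \left(-11\right) 18 = - \left(-3\right) \left(-11\right) 18 = - 33 \cdot 18 = \left(-1\right) 594 = -594$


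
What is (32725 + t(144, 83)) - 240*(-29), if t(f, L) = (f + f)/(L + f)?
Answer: 9008783/227 ≈ 39686.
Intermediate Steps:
t(f, L) = 2*f/(L + f) (t(f, L) = (2*f)/(L + f) = 2*f/(L + f))
(32725 + t(144, 83)) - 240*(-29) = (32725 + 2*144/(83 + 144)) - 240*(-29) = (32725 + 2*144/227) + 6960 = (32725 + 2*144*(1/227)) + 6960 = (32725 + 288/227) + 6960 = 7428863/227 + 6960 = 9008783/227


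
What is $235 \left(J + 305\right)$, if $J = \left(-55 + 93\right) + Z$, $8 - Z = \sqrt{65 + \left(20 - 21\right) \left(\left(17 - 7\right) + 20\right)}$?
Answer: $82485 - 235 \sqrt{35} \approx 81095.0$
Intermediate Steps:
$Z = 8 - \sqrt{35}$ ($Z = 8 - \sqrt{65 + \left(20 - 21\right) \left(\left(17 - 7\right) + 20\right)} = 8 - \sqrt{65 - \left(10 + 20\right)} = 8 - \sqrt{65 - 30} = 8 - \sqrt{35} \approx 2.0839$)
$J = 46 - \sqrt{35}$ ($J = \left(-55 + 93\right) + \left(8 - \sqrt{35}\right) = 38 + \left(8 - \sqrt{35}\right) = 46 - \sqrt{35} \approx 40.084$)
$235 \left(J + 305\right) = 235 \left(\left(46 - \sqrt{35}\right) + 305\right) = 235 \left(351 - \sqrt{35}\right) = 82485 - 235 \sqrt{35}$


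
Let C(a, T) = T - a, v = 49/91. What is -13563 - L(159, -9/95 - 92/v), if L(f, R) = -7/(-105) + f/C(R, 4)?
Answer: -2630122667/193905 ≈ -13564.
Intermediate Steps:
v = 7/13 (v = 49*(1/91) = 7/13 ≈ 0.53846)
L(f, R) = 1/15 + f/(4 - R) (L(f, R) = -7/(-105) + f/(4 - R) = -7*(-1/105) + f/(4 - R) = 1/15 + f/(4 - R))
-13563 - L(159, -9/95 - 92/v) = -13563 - (-4 + (-9/95 - 92/7/13) - 15*159)/(15*(-4 + (-9/95 - 92/7/13))) = -13563 - (-4 + (-9*1/95 - 92*13/7) - 2385)/(15*(-4 + (-9*1/95 - 92*13/7))) = -13563 - (-4 + (-9/95 - 1196/7) - 2385)/(15*(-4 + (-9/95 - 1196/7))) = -13563 - (-4 - 113683/665 - 2385)/(15*(-4 - 113683/665)) = -13563 - (-1702368)/(15*(-116343/665)*665) = -13563 - (-665)*(-1702368)/(15*116343*665) = -13563 - 1*189152/193905 = -13563 - 189152/193905 = -2630122667/193905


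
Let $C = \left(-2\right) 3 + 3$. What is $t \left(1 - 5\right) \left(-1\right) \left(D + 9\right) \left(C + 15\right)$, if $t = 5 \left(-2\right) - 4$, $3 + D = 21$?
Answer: $-18144$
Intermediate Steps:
$C = -3$ ($C = -6 + 3 = -3$)
$D = 18$ ($D = -3 + 21 = 18$)
$t = -14$ ($t = -10 - 4 = -14$)
$t \left(1 - 5\right) \left(-1\right) \left(D + 9\right) \left(C + 15\right) = - 14 \left(1 - 5\right) \left(-1\right) \left(18 + 9\right) \left(-3 + 15\right) = - 14 \left(\left(-4\right) \left(-1\right)\right) 27 \cdot 12 = \left(-14\right) 4 \cdot 324 = \left(-56\right) 324 = -18144$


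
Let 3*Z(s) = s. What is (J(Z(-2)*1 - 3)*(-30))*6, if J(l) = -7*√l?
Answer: 420*I*√33 ≈ 2412.7*I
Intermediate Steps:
Z(s) = s/3
(J(Z(-2)*1 - 3)*(-30))*6 = (-7*√(((⅓)*(-2))*1 - 3)*(-30))*6 = (-7*√(-⅔*1 - 3)*(-30))*6 = (-7*√(-⅔ - 3)*(-30))*6 = (-7*I*√33/3*(-30))*6 = (70*I*√33)*6 = 420*I*√33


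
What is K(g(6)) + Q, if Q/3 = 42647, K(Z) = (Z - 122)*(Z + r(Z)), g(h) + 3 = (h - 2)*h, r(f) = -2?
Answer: 126022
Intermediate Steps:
g(h) = -3 + h*(-2 + h) (g(h) = -3 + (h - 2)*h = -3 + (-2 + h)*h = -3 + h*(-2 + h))
K(Z) = (-122 + Z)*(-2 + Z) (K(Z) = (Z - 122)*(Z - 2) = (-122 + Z)*(-2 + Z))
Q = 127941 (Q = 3*42647 = 127941)
K(g(6)) + Q = (244 + (-3 + 6² - 2*6)² - 124*(-3 + 6² - 2*6)) + 127941 = (244 + (-3 + 36 - 12)² - 124*(-3 + 36 - 12)) + 127941 = (244 + 21² - 124*21) + 127941 = (244 + 441 - 2604) + 127941 = -1919 + 127941 = 126022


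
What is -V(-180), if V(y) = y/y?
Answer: -1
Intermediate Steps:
V(y) = 1
-V(-180) = -1*1 = -1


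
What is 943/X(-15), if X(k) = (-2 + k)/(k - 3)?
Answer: 16974/17 ≈ 998.47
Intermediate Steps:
X(k) = (-2 + k)/(-3 + k)
943/X(-15) = 943/(((-2 - 15)/(-3 - 15))) = 943/((-17/(-18))) = 943/((-1/18*(-17))) = 943/(17/18) = 943*(18/17) = 16974/17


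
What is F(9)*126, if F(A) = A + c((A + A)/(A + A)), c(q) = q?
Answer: 1260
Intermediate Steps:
F(A) = 1 + A (F(A) = A + (A + A)/(A + A) = A + (2*A)/((2*A)) = A + (2*A)*(1/(2*A)) = A + 1 = 1 + A)
F(9)*126 = (1 + 9)*126 = 10*126 = 1260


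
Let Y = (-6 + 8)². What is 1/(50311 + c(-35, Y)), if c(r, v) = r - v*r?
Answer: 1/50416 ≈ 1.9835e-5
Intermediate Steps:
Y = 4 (Y = 2² = 4)
c(r, v) = r - r*v
1/(50311 + c(-35, Y)) = 1/(50311 - 35*(1 - 1*4)) = 1/(50311 - 35*(1 - 4)) = 1/(50311 - 35*(-3)) = 1/(50311 + 105) = 1/50416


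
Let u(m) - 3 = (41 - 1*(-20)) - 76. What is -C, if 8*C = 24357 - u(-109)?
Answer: -24369/8 ≈ -3046.1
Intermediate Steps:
u(m) = -12 (u(m) = 3 + ((41 - 1*(-20)) - 76) = 3 + ((41 + 20) - 76) = 3 + (61 - 76) = 3 - 15 = -12)
C = 24369/8 (C = (24357 - 1*(-12))/8 = (24357 + 12)/8 = (1/8)*24369 = 24369/8 ≈ 3046.1)
-C = -1*24369/8 = -24369/8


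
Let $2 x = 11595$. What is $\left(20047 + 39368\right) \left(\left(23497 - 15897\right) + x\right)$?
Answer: $\frac{1592024925}{2} \approx 7.9601 \cdot 10^{8}$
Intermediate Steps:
$x = \frac{11595}{2}$ ($x = \frac{1}{2} \cdot 11595 = \frac{11595}{2} \approx 5797.5$)
$\left(20047 + 39368\right) \left(\left(23497 - 15897\right) + x\right) = \left(20047 + 39368\right) \left(\left(23497 - 15897\right) + \frac{11595}{2}\right) = 59415 \left(7600 + \frac{11595}{2}\right) = 59415 \cdot \frac{26795}{2} = \frac{1592024925}{2}$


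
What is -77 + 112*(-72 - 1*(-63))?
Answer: -1085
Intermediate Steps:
-77 + 112*(-72 - 1*(-63)) = -77 + 112*(-72 + 63) = -77 + 112*(-9) = -77 - 1008 = -1085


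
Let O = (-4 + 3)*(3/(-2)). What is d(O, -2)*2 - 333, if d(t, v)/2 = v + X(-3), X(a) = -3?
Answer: -353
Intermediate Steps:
O = 3/2 (O = -3*(-1)/2 = -1*(-3/2) = 3/2 ≈ 1.5000)
d(t, v) = -6 + 2*v (d(t, v) = 2*(v - 3) = 2*(-3 + v) = -6 + 2*v)
d(O, -2)*2 - 333 = (-6 + 2*(-2))*2 - 333 = (-6 - 4)*2 - 333 = -10*2 - 333 = -20 - 333 = -353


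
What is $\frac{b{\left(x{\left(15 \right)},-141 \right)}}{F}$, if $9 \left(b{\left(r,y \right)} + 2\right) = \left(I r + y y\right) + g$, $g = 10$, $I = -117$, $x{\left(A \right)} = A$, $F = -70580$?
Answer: $- \frac{9059}{317610} \approx -0.028522$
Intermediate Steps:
$b{\left(r,y \right)} = - \frac{8}{9} - 13 r + \frac{y^{2}}{9}$ ($b{\left(r,y \right)} = -2 + \frac{\left(- 117 r + y y\right) + 10}{9} = -2 + \frac{\left(- 117 r + y^{2}\right) + 10}{9} = -2 + \frac{\left(y^{2} - 117 r\right) + 10}{9} = -2 + \frac{10 + y^{2} - 117 r}{9} = -2 + \left(\frac{10}{9} - 13 r + \frac{y^{2}}{9}\right) = - \frac{8}{9} - 13 r + \frac{y^{2}}{9}$)
$\frac{b{\left(x{\left(15 \right)},-141 \right)}}{F} = \frac{- \frac{8}{9} - 195 + \frac{\left(-141\right)^{2}}{9}}{-70580} = \left(- \frac{8}{9} - 195 + \frac{1}{9} \cdot 19881\right) \left(- \frac{1}{70580}\right) = \left(- \frac{8}{9} - 195 + 2209\right) \left(- \frac{1}{70580}\right) = \frac{18118}{9} \left(- \frac{1}{70580}\right) = - \frac{9059}{317610}$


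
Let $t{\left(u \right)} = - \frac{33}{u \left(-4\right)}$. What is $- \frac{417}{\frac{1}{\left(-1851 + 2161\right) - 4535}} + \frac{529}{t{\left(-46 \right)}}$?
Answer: $\frac{58042889}{33} \approx 1.7589 \cdot 10^{6}$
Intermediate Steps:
$t{\left(u \right)} = \frac{33}{4 u}$ ($t{\left(u \right)} = - \frac{33}{\left(-4\right) u} = - 33 \left(- \frac{1}{4 u}\right) = \frac{33}{4 u}$)
$- \frac{417}{\frac{1}{\left(-1851 + 2161\right) - 4535}} + \frac{529}{t{\left(-46 \right)}} = - \frac{417}{\frac{1}{\left(-1851 + 2161\right) - 4535}} + \frac{529}{\frac{33}{4} \frac{1}{-46}} = - \frac{417}{\frac{1}{310 - 4535}} + \frac{529}{\frac{33}{4} \left(- \frac{1}{46}\right)} = - \frac{417}{\frac{1}{-4225}} + \frac{529}{- \frac{33}{184}} = - \frac{417}{- \frac{1}{4225}} + 529 \left(- \frac{184}{33}\right) = \left(-417\right) \left(-4225\right) - \frac{97336}{33} = 1761825 - \frac{97336}{33} = \frac{58042889}{33}$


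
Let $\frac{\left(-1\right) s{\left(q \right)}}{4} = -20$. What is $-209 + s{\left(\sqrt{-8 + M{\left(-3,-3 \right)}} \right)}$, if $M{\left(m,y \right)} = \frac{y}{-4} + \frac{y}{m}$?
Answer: $-129$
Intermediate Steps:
$M{\left(m,y \right)} = - \frac{y}{4} + \frac{y}{m}$ ($M{\left(m,y \right)} = y \left(- \frac{1}{4}\right) + \frac{y}{m} = - \frac{y}{4} + \frac{y}{m}$)
$s{\left(q \right)} = 80$ ($s{\left(q \right)} = \left(-4\right) \left(-20\right) = 80$)
$-209 + s{\left(\sqrt{-8 + M{\left(-3,-3 \right)}} \right)} = -209 + 80 = -129$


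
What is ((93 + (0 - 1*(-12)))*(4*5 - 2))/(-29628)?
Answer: -105/1646 ≈ -0.063791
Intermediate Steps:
((93 + (0 - 1*(-12)))*(4*5 - 2))/(-29628) = ((93 + (0 + 12))*(20 - 2))*(-1/29628) = ((93 + 12)*18)*(-1/29628) = (105*18)*(-1/29628) = 1890*(-1/29628) = -105/1646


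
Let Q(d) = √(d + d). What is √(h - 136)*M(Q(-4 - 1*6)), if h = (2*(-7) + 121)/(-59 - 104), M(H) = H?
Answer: -90*√8965/163 ≈ -52.279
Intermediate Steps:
Q(d) = √2*√d (Q(d) = √(2*d) = √2*√d)
h = -107/163 (h = (-14 + 121)/(-163) = 107*(-1/163) = -107/163 ≈ -0.65644)
√(h - 136)*M(Q(-4 - 1*6)) = √(-107/163 - 136)*(√2*√(-4 - 1*6)) = √(-22275/163)*(√2*√(-4 - 6)) = (45*I*√1793/163)*(√2*√(-10)) = (45*I*√1793/163)*(√2*(I*√10)) = (45*I*√1793/163)*(2*I*√5) = -90*√8965/163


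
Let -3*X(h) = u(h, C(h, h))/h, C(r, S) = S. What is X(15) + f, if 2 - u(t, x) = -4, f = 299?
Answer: 4483/15 ≈ 298.87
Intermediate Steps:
u(t, x) = 6 (u(t, x) = 2 - 1*(-4) = 2 + 4 = 6)
X(h) = -2/h
X(15) + f = -2/15 + 299 = 4483/15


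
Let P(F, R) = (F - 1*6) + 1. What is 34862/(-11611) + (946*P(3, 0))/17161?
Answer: -620234794/199256371 ≈ -3.1127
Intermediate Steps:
P(F, R) = -5 + F (P(F, R) = (F - 6) + 1 = (-6 + F) + 1 = -5 + F)
34862/(-11611) + (946*P(3, 0))/17161 = 34862/(-11611) + (946*(-5 + 3))/17161 = 34862*(-1/11611) + (946*(-2))*(1/17161) = -34862/11611 - 1892*1/17161 = -34862/11611 - 1892/17161 = -620234794/199256371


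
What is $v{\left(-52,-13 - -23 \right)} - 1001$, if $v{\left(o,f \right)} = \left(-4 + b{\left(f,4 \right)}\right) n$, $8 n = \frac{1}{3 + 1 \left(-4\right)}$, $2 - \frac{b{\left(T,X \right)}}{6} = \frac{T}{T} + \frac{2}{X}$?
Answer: $- \frac{8007}{8} \approx -1000.9$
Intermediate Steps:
$b{\left(T,X \right)} = 6 - \frac{12}{X}$ ($b{\left(T,X \right)} = 12 - 6 \left(\frac{T}{T} + \frac{2}{X}\right) = 12 - 6 \left(1 + \frac{2}{X}\right) = 12 - \left(6 + \frac{12}{X}\right) = 6 - \frac{12}{X}$)
$n = - \frac{1}{8}$ ($n = \frac{1}{8 \left(3 + 1 \left(-4\right)\right)} = \frac{1}{8 \left(3 - 4\right)} = \frac{1}{8 \left(-1\right)} = \frac{1}{8} \left(-1\right) = - \frac{1}{8} \approx -0.125$)
$v{\left(o,f \right)} = \frac{1}{8}$ ($v{\left(o,f \right)} = \left(-4 + \left(6 - \frac{12}{4}\right)\right) \left(- \frac{1}{8}\right) = \left(-4 + \left(6 - 3\right)\right) \left(- \frac{1}{8}\right) = \left(-4 + 3\right) \left(- \frac{1}{8}\right) = \left(-1\right) \left(- \frac{1}{8}\right) = \frac{1}{8}$)
$v{\left(-52,-13 - -23 \right)} - 1001 = \frac{1}{8} - 1001 = - \frac{8007}{8}$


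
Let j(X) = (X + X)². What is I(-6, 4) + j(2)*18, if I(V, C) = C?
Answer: 292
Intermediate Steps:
j(X) = 4*X² (j(X) = (2*X)² = 4*X²)
I(-6, 4) + j(2)*18 = 4 + (4*2²)*18 = 4 + (4*4)*18 = 4 + 16*18 = 4 + 288 = 292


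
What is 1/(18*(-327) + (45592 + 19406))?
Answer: 1/59112 ≈ 1.6917e-5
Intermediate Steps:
1/(18*(-327) + (45592 + 19406)) = 1/(-5886 + 64998) = 1/59112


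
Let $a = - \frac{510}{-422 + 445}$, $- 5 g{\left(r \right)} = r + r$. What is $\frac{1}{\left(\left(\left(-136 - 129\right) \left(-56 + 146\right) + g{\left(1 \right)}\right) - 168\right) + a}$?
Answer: $- \frac{115}{2764666} \approx -4.1596 \cdot 10^{-5}$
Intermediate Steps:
$g{\left(r \right)} = - \frac{2 r}{5}$ ($g{\left(r \right)} = - \frac{r + r}{5} = - \frac{2 r}{5}$)
$a = - \frac{510}{23} \approx -22.174$
$\frac{1}{\left(\left(\left(-136 - 129\right) \left(-56 + 146\right) + g{\left(1 \right)}\right) - 168\right) + a} = \frac{1}{\left(\left(\left(-136 - 129\right) \left(-56 + 146\right) - \frac{2}{5}\right) - 168\right) - \frac{510}{23}} = \frac{1}{\left(\left(\left(-265\right) 90 - \frac{2}{5}\right) - 168\right) - \frac{510}{23}} = \frac{1}{\left(\left(-23850 - \frac{2}{5}\right) - 168\right) - \frac{510}{23}} = \frac{1}{\left(- \frac{119252}{5} - 168\right) - \frac{510}{23}} = \frac{1}{- \frac{120092}{5} - \frac{510}{23}} = \frac{1}{- \frac{2764666}{115}} = - \frac{115}{2764666}$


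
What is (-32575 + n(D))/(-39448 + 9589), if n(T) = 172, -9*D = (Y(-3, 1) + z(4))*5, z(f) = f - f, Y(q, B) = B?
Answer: 10801/9953 ≈ 1.0852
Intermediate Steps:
z(f) = 0
D = -5/9 (D = -(1 + 0)*5/9 = -5/9 ≈ -0.55556)
(-32575 + n(D))/(-39448 + 9589) = (-32575 + 172)/(-39448 + 9589) = -32403/(-29859) = -32403*(-1/29859) = 10801/9953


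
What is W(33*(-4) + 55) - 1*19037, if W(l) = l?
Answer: -19114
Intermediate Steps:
W(33*(-4) + 55) - 1*19037 = (33*(-4) + 55) - 1*19037 = (-132 + 55) - 19037 = -77 - 19037 = -19114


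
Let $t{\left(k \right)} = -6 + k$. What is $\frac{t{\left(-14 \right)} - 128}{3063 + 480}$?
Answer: $- \frac{148}{3543} \approx -0.041772$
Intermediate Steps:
$\frac{t{\left(-14 \right)} - 128}{3063 + 480} = \frac{\left(-6 - 14\right) - 128}{3063 + 480} = \frac{-20 - 128}{3543} = \left(-148\right) \frac{1}{3543} = - \frac{148}{3543}$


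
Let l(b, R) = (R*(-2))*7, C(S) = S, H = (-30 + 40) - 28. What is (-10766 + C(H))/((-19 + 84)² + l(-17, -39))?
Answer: -10784/4771 ≈ -2.2603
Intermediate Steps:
H = -18 (H = 10 - 28 = -18)
l(b, R) = -14*R (l(b, R) = -2*R*7 = -14*R)
(-10766 + C(H))/((-19 + 84)² + l(-17, -39)) = (-10766 - 18)/((-19 + 84)² - 14*(-39)) = -10784/(65² + 546) = -10784/(4225 + 546) = -10784/4771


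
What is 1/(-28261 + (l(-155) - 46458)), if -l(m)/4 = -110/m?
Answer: -31/2316377 ≈ -1.3383e-5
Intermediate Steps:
l(m) = 440/m (l(m) = -(-440)/m = 440/m)
1/(-28261 + (l(-155) - 46458)) = 1/(-28261 + (440/(-155) - 46458)) = 1/(-28261 + (440*(-1/155) - 46458)) = 1/(-28261 + (-88/31 - 46458)) = 1/(-28261 - 1440286/31) = 1/(-2316377/31) = -31/2316377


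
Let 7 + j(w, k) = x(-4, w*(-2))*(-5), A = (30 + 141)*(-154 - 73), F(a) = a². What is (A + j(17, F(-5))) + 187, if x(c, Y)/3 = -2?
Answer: -38607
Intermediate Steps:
x(c, Y) = -6 (x(c, Y) = 3*(-2) = -6)
A = -38817 (A = 171*(-227) = -38817)
j(w, k) = 23 (j(w, k) = -7 - 6*(-5) = -7 + 30 = 23)
(A + j(17, F(-5))) + 187 = (-38817 + 23) + 187 = -38794 + 187 = -38607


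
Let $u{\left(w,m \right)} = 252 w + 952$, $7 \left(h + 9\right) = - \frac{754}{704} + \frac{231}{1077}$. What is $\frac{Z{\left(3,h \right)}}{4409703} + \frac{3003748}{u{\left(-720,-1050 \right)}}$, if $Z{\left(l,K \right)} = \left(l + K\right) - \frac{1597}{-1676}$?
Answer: $- \frac{7969688153475671737}{478879378070407776} \approx -16.642$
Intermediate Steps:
$h = - \frac{8069423}{884576}$ ($h = -9 + \frac{- \frac{754}{704} + \frac{231}{1077}}{7} = -9 + \frac{\left(-754\right) \frac{1}{704} + 231 \cdot \frac{1}{1077}}{7} = -9 + \frac{- \frac{377}{352} + \frac{77}{359}}{7} = -9 + \frac{1}{7} \left(- \frac{108239}{126368}\right) = -9 - \frac{108239}{884576} = - \frac{8069423}{884576} \approx -9.1224$)
$u{\left(w,m \right)} = 952 + 252 w$
$Z{\left(l,K \right)} = \frac{1597}{1676} + K + l$ ($Z{\left(l,K \right)} = \left(K + l\right) - - \frac{1597}{1676} = \left(K + l\right) + \frac{1597}{1676} = \frac{1597}{1676} + K + l$)
$\frac{Z{\left(3,h \right)}}{4409703} + \frac{3003748}{u{\left(-720,-1050 \right)}} = \frac{\frac{1597}{1676} - \frac{8069423}{884576} + 3}{4409703} + \frac{3003748}{952 + 252 \left(-720\right)} = \left(- \frac{1916009237}{370637344}\right) \frac{1}{4409703} + \frac{3003748}{952 - 181440} = - \frac{1916009237}{1634400607748832} + \frac{3003748}{-180488} = - \frac{1916009237}{1634400607748832} + 3003748 \left(- \frac{1}{180488}\right) = - \frac{1916009237}{1634400607748832} - \frac{68267}{4102} = - \frac{7969688153475671737}{478879378070407776}$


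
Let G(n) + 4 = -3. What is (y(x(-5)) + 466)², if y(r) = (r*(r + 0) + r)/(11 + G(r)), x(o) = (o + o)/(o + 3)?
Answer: 896809/4 ≈ 2.2420e+5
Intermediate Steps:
x(o) = 2*o/(3 + o) (x(o) = (2*o)/(3 + o) = 2*o/(3 + o))
G(n) = -7 (G(n) = -4 - 3 = -7)
y(r) = r/4 + r²/4 (y(r) = (r*(r + 0) + r)/(11 - 7) = (r*r + r)/4 = (r² + r)*(¼) = (r + r²)*(¼) = r/4 + r²/4)
(y(x(-5)) + 466)² = ((2*(-5)/(3 - 5))*(1 + 2*(-5)/(3 - 5))/4 + 466)² = ((2*(-5)/(-2))*(1 + 2*(-5)/(-2))/4 + 466)² = ((2*(-5)*(-½))*(1 + 2*(-5)*(-½))/4 + 466)² = ((¼)*5*(1 + 5) + 466)² = ((¼)*5*6 + 466)² = (15/2 + 466)² = (947/2)² = 896809/4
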